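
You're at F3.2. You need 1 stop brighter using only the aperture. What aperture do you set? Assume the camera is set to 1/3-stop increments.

Aperture: f/3.2 → f/2.8 → f/2.5 → f/2.2 — 1 stop larger aperture (brighter).

f/2.2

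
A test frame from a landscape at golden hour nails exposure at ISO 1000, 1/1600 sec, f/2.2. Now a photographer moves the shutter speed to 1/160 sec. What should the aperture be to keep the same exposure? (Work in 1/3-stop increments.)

f/7.1

Shutter speed: 1/1600 → 1/1250 → 1/1000 → 1/800 → 1/640 → 1/500 → 1/400 → 1/320 → 1/250 → 1/200 → 1/160 — 3 1/3 stops longer (brighter).
Need 3 1/3 stops darker from the aperture: f/2.2 → f/2.5 → f/2.8 → f/3.2 → f/3.5 → f/4 → f/4.5 → f/5 → f/5.6 → f/6.3 → f/7.1.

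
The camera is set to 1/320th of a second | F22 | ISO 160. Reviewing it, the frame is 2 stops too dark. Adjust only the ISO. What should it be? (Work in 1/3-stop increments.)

ISO 640

Underexposed by 2 stops → need 2 stops brighter.
ISO: 160 → 200 → 250 → 320 → 400 → 500 → 640.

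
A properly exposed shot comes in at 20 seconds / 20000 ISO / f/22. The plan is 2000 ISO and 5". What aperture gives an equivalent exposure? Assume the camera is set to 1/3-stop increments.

ISO: 20000 → 16000 → 12800 → 10000 → 8000 → 6400 → 5000 → 4000 → 3200 → 2500 → 2000 — 3 1/3 stops lower (darker).
Shutter speed: 20 → 15 → 13 → 10 → 8 → 6 → 5 — 2 stops faster (darker).
Net change so far: 5 1/3 stops darker. Offset with the aperture: f/22 → f/20 → f/18 → f/16 → f/14 → f/13 → f/11 → f/10 → f/9 → f/8 → f/7.1 → f/6.3 → f/5.6 → f/5 → f/4.5 → f/4 → f/3.5.

f/3.5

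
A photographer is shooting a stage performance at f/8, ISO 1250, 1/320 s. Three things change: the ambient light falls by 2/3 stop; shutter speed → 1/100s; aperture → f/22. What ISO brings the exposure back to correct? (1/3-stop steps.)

Scene light: 2/3 stop darker.
Shutter speed: 1/320 → 1/250 → 1/200 → 1/160 → 1/125 → 1/100 — 1 2/3 stops longer (brighter).
Aperture: f/8 → f/9 → f/10 → f/11 → f/13 → f/14 → f/16 → f/18 → f/20 → f/22 — 3 stops smaller aperture (darker).
Net so far: 2 stops darker. ISO: 1250 → 1600 → 2000 → 2500 → 3200 → 4000 → 5000.

ISO 5000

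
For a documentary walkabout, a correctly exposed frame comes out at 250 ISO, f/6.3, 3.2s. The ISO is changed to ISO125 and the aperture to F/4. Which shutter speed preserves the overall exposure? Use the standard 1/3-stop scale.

ISO: 250 → 200 → 160 → 125 — 1 stop lower (darker).
Aperture: f/6.3 → f/5.6 → f/5 → f/4.5 → f/4 — 1 1/3 stops wider (brighter).
Net change so far: 1/3 stop brighter. Offset with the shutter speed: 3.2 → 2.5.

2.5 s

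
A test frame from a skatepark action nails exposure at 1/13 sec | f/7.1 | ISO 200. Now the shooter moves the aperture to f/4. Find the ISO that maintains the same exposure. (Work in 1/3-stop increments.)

ISO 64

Aperture: f/7.1 → f/6.3 → f/5.6 → f/5 → f/4.5 → f/4 — 1 2/3 stops larger aperture (brighter).
Need 1 2/3 stops darker from the ISO: 200 → 160 → 125 → 100 → 80 → 64.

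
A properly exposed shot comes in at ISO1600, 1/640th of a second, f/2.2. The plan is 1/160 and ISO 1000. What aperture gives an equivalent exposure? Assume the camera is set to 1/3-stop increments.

f/3.5

Shutter speed: 1/640 → 1/500 → 1/400 → 1/320 → 1/250 → 1/200 → 1/160 — 2 stops longer (brighter).
ISO: 1600 → 1250 → 1000 — 2/3 stop lower (darker).
Net change so far: 1 1/3 stops brighter. Offset with the aperture: f/2.2 → f/2.5 → f/2.8 → f/3.2 → f/3.5.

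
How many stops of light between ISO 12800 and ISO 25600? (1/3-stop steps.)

1 stop

12800 → 16000 → 20000 → 25600 — count the steps: 3 third-stops = 1 stop.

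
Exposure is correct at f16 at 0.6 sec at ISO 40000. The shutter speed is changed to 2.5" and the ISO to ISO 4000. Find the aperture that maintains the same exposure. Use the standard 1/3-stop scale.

f/10

Shutter speed: 0.6 → 0.8 → 1 → 1.3 → 1.6 → 2 → 2.5 — 2 stops slower (brighter).
ISO: 40000 → 32000 → 25600 → 20000 → 16000 → 12800 → 10000 → 8000 → 6400 → 5000 → 4000 — 3 1/3 stops dropped (darker).
Net change so far: 1 1/3 stops darker. Offset with the aperture: f/16 → f/14 → f/13 → f/11 → f/10.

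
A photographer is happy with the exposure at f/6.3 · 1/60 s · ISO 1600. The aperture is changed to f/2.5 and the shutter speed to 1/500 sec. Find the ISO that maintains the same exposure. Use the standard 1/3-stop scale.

Aperture: f/6.3 → f/5.6 → f/5 → f/4.5 → f/4 → f/3.5 → f/3.2 → f/2.8 → f/2.5 — 2 2/3 stops wider (brighter).
Shutter speed: 1/60 → 1/80 → 1/100 → 1/125 → 1/160 → 1/200 → 1/250 → 1/320 → 1/400 → 1/500 — 3 stops shorter (darker).
Net change so far: 1/3 stop darker. Offset with the ISO: 1600 → 2000.

ISO 2000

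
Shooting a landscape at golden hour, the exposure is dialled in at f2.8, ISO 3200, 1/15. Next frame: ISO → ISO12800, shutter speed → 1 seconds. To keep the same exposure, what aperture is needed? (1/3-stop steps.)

f/22

ISO: 3200 → 4000 → 5000 → 6400 → 8000 → 10000 → 12800 — 2 stops raised (brighter).
Shutter speed: 1/15 → 1/13 → 1/10 → 1/8 → 1/6 → 1/5 → 1/4 → 0.3 → 0.4 → 0.5 → 0.6 → 0.8 → 1 — 4 stops longer (brighter).
Net change so far: 6 stops brighter. Offset with the aperture: f/2.8 → f/3.2 → f/3.5 → f/4 → f/4.5 → f/5 → f/5.6 → f/6.3 → f/7.1 → f/8 → f/9 → f/10 → f/11 → f/13 → f/14 → f/16 → f/18 → f/20 → f/22.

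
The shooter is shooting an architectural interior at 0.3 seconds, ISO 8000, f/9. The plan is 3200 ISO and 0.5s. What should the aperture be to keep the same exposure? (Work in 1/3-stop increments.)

ISO: 8000 → 6400 → 5000 → 4000 → 3200 — 1 1/3 stops lower (darker).
Shutter speed: 0.3 → 0.4 → 0.5 — 2/3 stop slower (brighter).
Net change so far: 2/3 stop darker. Offset with the aperture: f/9 → f/8 → f/7.1.

f/7.1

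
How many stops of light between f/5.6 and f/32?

f/5.6 → f/8 → f/11 → f/16 → f/22 → f/32 — count the steps: 5 stops.

5 stops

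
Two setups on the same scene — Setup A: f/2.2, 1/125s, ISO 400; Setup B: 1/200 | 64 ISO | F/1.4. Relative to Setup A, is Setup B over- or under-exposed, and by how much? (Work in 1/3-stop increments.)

2 stops darker

Aperture: f/2.2 → f/2 → f/1.8 → f/1.6 → f/1.4 — 1 1/3 stops larger aperture (brighter).
Shutter speed: 1/125 → 1/160 → 1/200 — 2/3 stop shorter (darker).
ISO: 400 → 320 → 250 → 200 → 160 → 125 → 100 → 80 → 64 — 2 2/3 stops dropped (darker).
Net: +1 1/3 −2/3 −2 2/3 = −2 stops.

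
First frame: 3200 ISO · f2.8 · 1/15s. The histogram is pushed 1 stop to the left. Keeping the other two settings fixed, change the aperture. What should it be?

f/2

Underexposed by 1 stop → need 1 stop brighter.
Aperture: f/2.8 → f/2.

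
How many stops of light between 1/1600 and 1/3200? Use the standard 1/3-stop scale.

1 stop

1/1600 → 1/2000 → 1/2500 → 1/3200 — count the steps: 3 third-stops = 1 stop.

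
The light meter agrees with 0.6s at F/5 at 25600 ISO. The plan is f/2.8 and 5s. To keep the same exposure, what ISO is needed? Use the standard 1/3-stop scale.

Aperture: f/5 → f/4.5 → f/4 → f/3.5 → f/3.2 → f/2.8 — 1 2/3 stops larger aperture (brighter).
Shutter speed: 0.6 → 0.8 → 1 → 1.3 → 1.6 → 2 → 2.5 → 3.2 → 4 → 5 — 3 stops longer (brighter).
Net change so far: 4 2/3 stops brighter. Offset with the ISO: 25600 → 20000 → 16000 → 12800 → 10000 → 8000 → 6400 → 5000 → 4000 → 3200 → 2500 → 2000 → 1600 → 1250 → 1000.

ISO 1000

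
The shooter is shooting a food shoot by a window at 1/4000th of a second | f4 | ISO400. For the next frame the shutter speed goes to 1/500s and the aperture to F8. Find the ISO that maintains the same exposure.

Shutter speed: 1/4000 → 1/2000 → 1/1000 → 1/500 — 3 stops longer (brighter).
Aperture: f/4 → f/5.6 → f/8 — 2 stops narrower (darker).
Net change so far: 1 stop brighter. Offset with the ISO: 400 → 200.

ISO 200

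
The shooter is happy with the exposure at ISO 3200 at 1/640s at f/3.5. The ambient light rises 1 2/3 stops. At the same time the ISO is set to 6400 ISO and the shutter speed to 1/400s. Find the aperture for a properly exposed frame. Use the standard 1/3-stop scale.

Scene light: 1 2/3 stops brighter.
ISO: 3200 → 4000 → 5000 → 6400 — 1 stop higher (brighter).
Shutter speed: 1/640 → 1/500 → 1/400 — 2/3 stop longer (brighter).
Net so far: 3 1/3 stops brighter. Aperture: f/3.5 → f/4 → f/4.5 → f/5 → f/5.6 → f/6.3 → f/7.1 → f/8 → f/9 → f/10 → f/11.

f/11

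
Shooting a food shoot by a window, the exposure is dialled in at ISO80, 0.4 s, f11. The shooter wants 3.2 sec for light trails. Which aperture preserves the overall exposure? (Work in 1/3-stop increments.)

f/32

Shutter speed: 0.4 → 0.5 → 0.6 → 0.8 → 1 → 1.3 → 1.6 → 2 → 2.5 → 3.2 — 3 stops longer (brighter).
Need 3 stops darker from the aperture: f/11 → f/13 → f/14 → f/16 → f/18 → f/20 → f/22 → f/25 → f/29 → f/32.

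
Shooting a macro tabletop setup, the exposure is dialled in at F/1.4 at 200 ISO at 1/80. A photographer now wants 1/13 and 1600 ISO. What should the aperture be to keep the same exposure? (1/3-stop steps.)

Shutter speed: 1/80 → 1/60 → 1/50 → 1/40 → 1/30 → 1/25 → 1/20 → 1/15 → 1/13 — 2 2/3 stops slower (brighter).
ISO: 200 → 250 → 320 → 400 → 500 → 640 → 800 → 1000 → 1250 → 1600 — 3 stops higher (brighter).
Net change so far: 5 2/3 stops brighter. Offset with the aperture: f/1.4 → f/1.6 → f/1.8 → f/2 → f/2.2 → f/2.5 → f/2.8 → f/3.2 → f/3.5 → f/4 → f/4.5 → f/5 → f/5.6 → f/6.3 → f/7.1 → f/8 → f/9 → f/10.

f/10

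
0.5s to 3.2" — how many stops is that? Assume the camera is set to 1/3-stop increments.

2 2/3 stops

0.5 → 0.6 → 0.8 → 1 → 1.3 → 1.6 → 2 → 2.5 → 3.2 — count the steps: 8 third-stops = 2 2/3 stops.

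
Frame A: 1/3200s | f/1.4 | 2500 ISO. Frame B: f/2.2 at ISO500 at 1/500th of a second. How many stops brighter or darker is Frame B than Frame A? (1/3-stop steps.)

Aperture: f/1.4 → f/1.6 → f/1.8 → f/2 → f/2.2 — 1 1/3 stops narrower (darker).
Shutter speed: 1/3200 → 1/2500 → 1/2000 → 1/1600 → 1/1250 → 1/1000 → 1/800 → 1/640 → 1/500 — 2 2/3 stops slower (brighter).
ISO: 2500 → 2000 → 1600 → 1250 → 1000 → 800 → 640 → 500 — 2 1/3 stops lower (darker).
Net: −1 1/3 +2 2/3 −2 1/3 = −1 stop.

1 stop darker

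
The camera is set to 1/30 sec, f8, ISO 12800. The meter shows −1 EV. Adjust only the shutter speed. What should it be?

Underexposed by 1 stop → need 1 stop brighter.
Shutter speed: 1/30 → 1/15.

1/15s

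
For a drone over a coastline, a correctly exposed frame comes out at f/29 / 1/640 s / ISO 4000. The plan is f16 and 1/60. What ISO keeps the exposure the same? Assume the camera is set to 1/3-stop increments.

Aperture: f/29 → f/25 → f/22 → f/20 → f/18 → f/16 — 1 2/3 stops wider (brighter).
Shutter speed: 1/640 → 1/500 → 1/400 → 1/320 → 1/250 → 1/200 → 1/160 → 1/125 → 1/100 → 1/80 → 1/60 — 3 1/3 stops slower (brighter).
Net change so far: 5 stops brighter. Offset with the ISO: 4000 → 3200 → 2500 → 2000 → 1600 → 1250 → 1000 → 800 → 640 → 500 → 400 → 320 → 250 → 200 → 160 → 125.

ISO 125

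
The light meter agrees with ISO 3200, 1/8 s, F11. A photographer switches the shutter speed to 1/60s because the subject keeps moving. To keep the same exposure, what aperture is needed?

f/4

Shutter speed: 1/8 → 1/15 → 1/30 → 1/60 — 3 stops shorter (darker).
Need 3 stops brighter from the aperture: f/11 → f/8 → f/5.6 → f/4.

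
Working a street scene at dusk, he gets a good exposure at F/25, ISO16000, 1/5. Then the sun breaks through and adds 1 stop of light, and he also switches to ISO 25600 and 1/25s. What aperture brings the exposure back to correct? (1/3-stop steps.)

f/20

Scene light: 1 stop brighter.
ISO: 16000 → 20000 → 25600 — 2/3 stop raised (brighter).
Shutter speed: 1/5 → 1/6 → 1/8 → 1/10 → 1/13 → 1/15 → 1/20 → 1/25 — 2 1/3 stops shorter (darker).
Net so far: 2/3 stop darker. Aperture: f/25 → f/22 → f/20.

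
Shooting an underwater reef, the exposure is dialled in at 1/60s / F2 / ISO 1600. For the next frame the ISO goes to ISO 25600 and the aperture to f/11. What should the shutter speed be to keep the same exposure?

ISO: 1600 → 3200 → 6400 → 12800 → 25600 — 4 stops higher (brighter).
Aperture: f/2 → f/2.8 → f/4 → f/5.6 → f/8 → f/11 — 5 stops narrower (darker).
Net change so far: 1 stop darker. Offset with the shutter speed: 1/60 → 1/30.

1/30s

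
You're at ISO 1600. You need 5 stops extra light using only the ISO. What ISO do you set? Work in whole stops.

ISO: 1600 → 3200 → 6400 → 12800 → 25600 → 51200 — 5 stops raised (brighter).

ISO 51200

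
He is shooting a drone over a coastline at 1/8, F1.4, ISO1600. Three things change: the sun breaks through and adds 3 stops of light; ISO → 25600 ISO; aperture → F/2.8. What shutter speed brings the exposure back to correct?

Scene light: 3 stops brighter.
ISO: 1600 → 3200 → 6400 → 12800 → 25600 — 4 stops higher (brighter).
Aperture: f/1.4 → f/2 → f/2.8 — 2 stops stopped down (darker).
Net so far: 5 stops brighter. Shutter speed: 1/8 → 1/15 → 1/30 → 1/60 → 1/125 → 1/250.

1/250s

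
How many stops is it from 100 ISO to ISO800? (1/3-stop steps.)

3 stops

100 → 125 → 160 → 200 → 250 → 320 → 400 → 500 → 640 → 800 — count the steps: 9 third-stops = 3 stops.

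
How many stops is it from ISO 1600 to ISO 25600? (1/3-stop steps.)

4 stops

1600 → 2000 → 2500 → 3200 → 4000 → 5000 → 6400 → 8000 → 10000 → 12800 → 16000 → 20000 → 25600 — count the steps: 12 third-stops = 4 stops.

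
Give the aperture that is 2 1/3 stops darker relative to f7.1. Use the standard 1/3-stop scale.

Aperture: f/7.1 → f/8 → f/9 → f/10 → f/11 → f/13 → f/14 → f/16 — 2 1/3 stops narrower (darker).

f/16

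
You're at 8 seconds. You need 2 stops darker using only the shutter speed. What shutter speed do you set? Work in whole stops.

2 s

Shutter speed: 8 → 4 → 2 — 2 stops faster (darker).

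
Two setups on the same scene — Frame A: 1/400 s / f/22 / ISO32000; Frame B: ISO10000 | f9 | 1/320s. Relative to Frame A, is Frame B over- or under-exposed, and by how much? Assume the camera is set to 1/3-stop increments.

1 1/3 stops brighter

Aperture: f/22 → f/20 → f/18 → f/16 → f/14 → f/13 → f/11 → f/10 → f/9 — 2 2/3 stops larger aperture (brighter).
Shutter speed: 1/400 → 1/320 — 1/3 stop slower (brighter).
ISO: 32000 → 25600 → 20000 → 16000 → 12800 → 10000 — 1 2/3 stops dropped (darker).
Net: +2 2/3 +1/3 −1 2/3 = +1 1/3 stops.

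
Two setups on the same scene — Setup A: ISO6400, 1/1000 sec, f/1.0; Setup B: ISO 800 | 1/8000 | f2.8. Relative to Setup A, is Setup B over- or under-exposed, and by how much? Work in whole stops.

Aperture: f/1.0 → f/1.4 → f/2 → f/2.8 — 3 stops smaller aperture (darker).
Shutter speed: 1/1000 → 1/2000 → 1/4000 → 1/8000 — 3 stops shorter (darker).
ISO: 6400 → 3200 → 1600 → 800 — 3 stops lower (darker).
Net: −3 −3 −3 = −9 stops.

9 stops darker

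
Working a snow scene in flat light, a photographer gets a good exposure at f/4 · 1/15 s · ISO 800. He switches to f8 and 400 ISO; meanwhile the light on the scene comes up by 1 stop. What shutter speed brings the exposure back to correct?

Scene light: 1 stop brighter.
Aperture: f/4 → f/5.6 → f/8 — 2 stops stopped down (darker).
ISO: 800 → 400 — 1 stop lower (darker).
Net so far: 2 stops darker. Shutter speed: 1/15 → 1/8 → 1/4.

1/4s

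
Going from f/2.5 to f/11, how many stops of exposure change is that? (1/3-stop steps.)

4 1/3 stops

f/2.5 → f/2.8 → f/3.2 → f/3.5 → f/4 → f/4.5 → f/5 → f/5.6 → f/6.3 → f/7.1 → f/8 → f/9 → f/10 → f/11 — count the steps: 13 third-stops = 4 1/3 stops.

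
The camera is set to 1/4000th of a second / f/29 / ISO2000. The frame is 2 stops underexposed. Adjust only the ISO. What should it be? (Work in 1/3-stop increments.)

Underexposed by 2 stops → need 2 stops brighter.
ISO: 2000 → 2500 → 3200 → 4000 → 5000 → 6400 → 8000.

ISO 8000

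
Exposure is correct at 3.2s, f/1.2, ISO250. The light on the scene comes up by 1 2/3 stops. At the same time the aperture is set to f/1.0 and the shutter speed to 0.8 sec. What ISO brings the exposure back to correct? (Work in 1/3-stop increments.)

Scene light: 1 2/3 stops brighter.
Aperture: f/1.2 → f/1.1 → f/1.0 — 2/3 stop opened up (brighter).
Shutter speed: 3.2 → 2.5 → 2 → 1.6 → 1.3 → 1 → 0.8 — 2 stops faster (darker).
Net so far: 1/3 stop brighter. ISO: 250 → 200.

ISO 200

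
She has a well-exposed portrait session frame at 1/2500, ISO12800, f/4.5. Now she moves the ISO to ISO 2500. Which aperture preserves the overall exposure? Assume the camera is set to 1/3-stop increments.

f/2

ISO: 12800 → 10000 → 8000 → 6400 → 5000 → 4000 → 3200 → 2500 — 2 1/3 stops dropped (darker).
Need 2 1/3 stops brighter from the aperture: f/4.5 → f/4 → f/3.5 → f/3.2 → f/2.8 → f/2.5 → f/2.2 → f/2.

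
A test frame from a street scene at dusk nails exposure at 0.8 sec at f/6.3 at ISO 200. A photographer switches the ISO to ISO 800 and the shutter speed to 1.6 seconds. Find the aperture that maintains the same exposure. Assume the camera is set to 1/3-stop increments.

f/18

ISO: 200 → 250 → 320 → 400 → 500 → 640 → 800 — 2 stops higher (brighter).
Shutter speed: 0.8 → 1 → 1.3 → 1.6 — 1 stop longer (brighter).
Net change so far: 3 stops brighter. Offset with the aperture: f/6.3 → f/7.1 → f/8 → f/9 → f/10 → f/11 → f/13 → f/14 → f/16 → f/18.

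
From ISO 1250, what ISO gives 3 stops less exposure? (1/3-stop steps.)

ISO: 1250 → 1000 → 800 → 640 → 500 → 400 → 320 → 250 → 200 → 160 — 3 stops lower (darker).

ISO 160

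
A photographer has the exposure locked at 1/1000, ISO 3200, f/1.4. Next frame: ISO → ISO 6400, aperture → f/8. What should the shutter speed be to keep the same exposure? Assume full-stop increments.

ISO: 3200 → 6400 — 1 stop raised (brighter).
Aperture: f/1.4 → f/2 → f/2.8 → f/4 → f/5.6 → f/8 — 5 stops smaller aperture (darker).
Net change so far: 4 stops darker. Offset with the shutter speed: 1/1000 → 1/500 → 1/250 → 1/125 → 1/60.

1/60s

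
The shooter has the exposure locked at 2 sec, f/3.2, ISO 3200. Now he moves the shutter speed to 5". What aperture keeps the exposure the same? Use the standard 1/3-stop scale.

f/5

Shutter speed: 2 → 2.5 → 3.2 → 4 → 5 — 1 1/3 stops slower (brighter).
Need 1 1/3 stops darker from the aperture: f/3.2 → f/3.5 → f/4 → f/4.5 → f/5.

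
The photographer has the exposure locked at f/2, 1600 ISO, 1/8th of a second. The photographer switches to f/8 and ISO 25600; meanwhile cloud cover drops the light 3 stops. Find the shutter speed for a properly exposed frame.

1 s

Scene light: 3 stops darker.
Aperture: f/2 → f/2.8 → f/4 → f/5.6 → f/8 — 4 stops stopped down (darker).
ISO: 1600 → 3200 → 6400 → 12800 → 25600 — 4 stops higher (brighter).
Net so far: 3 stops darker. Shutter speed: 1/8 → 1/4 → 1/2 → 1.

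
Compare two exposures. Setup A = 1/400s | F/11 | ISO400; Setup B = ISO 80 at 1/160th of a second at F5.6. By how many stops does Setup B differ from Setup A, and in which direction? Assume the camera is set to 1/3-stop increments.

Aperture: f/11 → f/10 → f/9 → f/8 → f/7.1 → f/6.3 → f/5.6 — 2 stops wider (brighter).
Shutter speed: 1/400 → 1/320 → 1/250 → 1/200 → 1/160 — 1 1/3 stops slower (brighter).
ISO: 400 → 320 → 250 → 200 → 160 → 125 → 100 → 80 — 2 1/3 stops lower (darker).
Net: +2 +1 1/3 −2 1/3 = +1 stop.

1 stop brighter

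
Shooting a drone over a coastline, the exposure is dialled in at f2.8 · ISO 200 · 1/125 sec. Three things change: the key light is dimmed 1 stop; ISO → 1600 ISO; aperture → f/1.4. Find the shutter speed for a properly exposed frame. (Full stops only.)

Scene light: 1 stop darker.
ISO: 200 → 400 → 800 → 1600 — 3 stops higher (brighter).
Aperture: f/2.8 → f/2 → f/1.4 — 2 stops larger aperture (brighter).
Net so far: 4 stops brighter. Shutter speed: 1/125 → 1/250 → 1/500 → 1/1000 → 1/2000.

1/2000s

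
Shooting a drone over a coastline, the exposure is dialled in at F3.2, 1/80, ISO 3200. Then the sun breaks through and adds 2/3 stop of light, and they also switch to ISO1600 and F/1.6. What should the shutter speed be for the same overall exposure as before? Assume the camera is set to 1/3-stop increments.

Scene light: 2/3 stop brighter.
ISO: 3200 → 2500 → 2000 → 1600 — 1 stop dropped (darker).
Aperture: f/3.2 → f/2.8 → f/2.5 → f/2.2 → f/2 → f/1.8 → f/1.6 — 2 stops wider (brighter).
Net so far: 1 2/3 stops brighter. Shutter speed: 1/80 → 1/100 → 1/125 → 1/160 → 1/200 → 1/250.

1/250s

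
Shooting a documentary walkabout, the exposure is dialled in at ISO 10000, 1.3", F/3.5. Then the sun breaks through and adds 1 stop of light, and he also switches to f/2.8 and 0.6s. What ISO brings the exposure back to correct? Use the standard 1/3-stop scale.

ISO 6400

Scene light: 1 stop brighter.
Aperture: f/3.5 → f/3.2 → f/2.8 — 2/3 stop wider (brighter).
Shutter speed: 1.3 → 1 → 0.8 → 0.6 — 1 stop faster (darker).
Net so far: 2/3 stop brighter. ISO: 10000 → 8000 → 6400.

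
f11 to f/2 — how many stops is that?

5 stops

f/11 → f/8 → f/5.6 → f/4 → f/2.8 → f/2 — count the steps: 5 stops.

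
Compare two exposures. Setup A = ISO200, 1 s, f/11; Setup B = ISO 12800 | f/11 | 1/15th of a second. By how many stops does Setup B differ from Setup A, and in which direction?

Aperture: unchanged.
Shutter speed: 1 → 1/2 → 1/4 → 1/8 → 1/15 — 4 stops shorter (darker).
ISO: 200 → 400 → 800 → 1600 → 3200 → 6400 → 12800 — 6 stops raised (brighter).
Net: −4 +6 = +2 stops.

2 stops brighter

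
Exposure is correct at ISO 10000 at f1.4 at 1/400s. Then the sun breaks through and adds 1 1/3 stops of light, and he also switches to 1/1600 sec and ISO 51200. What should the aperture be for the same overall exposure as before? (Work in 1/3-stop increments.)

f/2.5

Scene light: 1 1/3 stops brighter.
Shutter speed: 1/400 → 1/500 → 1/640 → 1/800 → 1/1000 → 1/1250 → 1/1600 — 2 stops shorter (darker).
ISO: 10000 → 12800 → 16000 → 20000 → 25600 → 32000 → 40000 → 51200 — 2 1/3 stops raised (brighter).
Net so far: 1 2/3 stops brighter. Aperture: f/1.4 → f/1.6 → f/1.8 → f/2 → f/2.2 → f/2.5.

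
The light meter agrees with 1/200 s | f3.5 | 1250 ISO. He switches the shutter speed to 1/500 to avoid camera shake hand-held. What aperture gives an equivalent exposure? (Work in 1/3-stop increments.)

Shutter speed: 1/200 → 1/250 → 1/320 → 1/400 → 1/500 — 1 1/3 stops shorter (darker).
Need 1 1/3 stops brighter from the aperture: f/3.5 → f/3.2 → f/2.8 → f/2.5 → f/2.2.

f/2.2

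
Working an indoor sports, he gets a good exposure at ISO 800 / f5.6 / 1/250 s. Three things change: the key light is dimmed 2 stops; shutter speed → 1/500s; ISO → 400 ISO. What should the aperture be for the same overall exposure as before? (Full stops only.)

Scene light: 2 stops darker.
Shutter speed: 1/250 → 1/500 — 1 stop faster (darker).
ISO: 800 → 400 — 1 stop lower (darker).
Net so far: 4 stops darker. Aperture: f/5.6 → f/4 → f/2.8 → f/2 → f/1.4.

f/1.4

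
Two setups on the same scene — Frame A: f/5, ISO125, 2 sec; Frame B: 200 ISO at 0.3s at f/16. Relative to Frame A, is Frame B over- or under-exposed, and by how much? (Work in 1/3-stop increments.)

5 1/3 stops darker

Aperture: f/5 → f/5.6 → f/6.3 → f/7.1 → f/8 → f/9 → f/10 → f/11 → f/13 → f/14 → f/16 — 3 1/3 stops smaller aperture (darker).
Shutter speed: 2 → 1.6 → 1.3 → 1 → 0.8 → 0.6 → 0.5 → 0.4 → 0.3 — 2 2/3 stops shorter (darker).
ISO: 125 → 160 → 200 — 2/3 stop raised (brighter).
Net: −3 1/3 −2 2/3 +2/3 = −5 1/3 stops.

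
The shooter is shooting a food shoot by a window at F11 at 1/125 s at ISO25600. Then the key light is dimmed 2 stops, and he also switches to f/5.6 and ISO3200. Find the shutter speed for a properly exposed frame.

1/15s

Scene light: 2 stops darker.
Aperture: f/11 → f/8 → f/5.6 — 2 stops wider (brighter).
ISO: 25600 → 12800 → 6400 → 3200 — 3 stops lower (darker).
Net so far: 3 stops darker. Shutter speed: 1/125 → 1/60 → 1/30 → 1/15.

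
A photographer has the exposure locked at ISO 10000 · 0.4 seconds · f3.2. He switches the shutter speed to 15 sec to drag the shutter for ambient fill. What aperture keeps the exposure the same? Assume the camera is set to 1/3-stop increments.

Shutter speed: 0.4 → 0.5 → 0.6 → 0.8 → 1 → 1.3 → 1.6 → 2 → 2.5 → 3.2 → 4 → 5 → 6 → 8 → 10 → 13 → 15 — 5 1/3 stops slower (brighter).
Need 5 1/3 stops darker from the aperture: f/3.2 → f/3.5 → f/4 → f/4.5 → f/5 → f/5.6 → f/6.3 → f/7.1 → f/8 → f/9 → f/10 → f/11 → f/13 → f/14 → f/16 → f/18 → f/20.

f/20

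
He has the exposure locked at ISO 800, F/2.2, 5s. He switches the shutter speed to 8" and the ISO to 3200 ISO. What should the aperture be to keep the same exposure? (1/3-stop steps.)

f/5.6

Shutter speed: 5 → 6 → 8 — 2/3 stop slower (brighter).
ISO: 800 → 1000 → 1250 → 1600 → 2000 → 2500 → 3200 — 2 stops higher (brighter).
Net change so far: 2 2/3 stops brighter. Offset with the aperture: f/2.2 → f/2.5 → f/2.8 → f/3.2 → f/3.5 → f/4 → f/4.5 → f/5 → f/5.6.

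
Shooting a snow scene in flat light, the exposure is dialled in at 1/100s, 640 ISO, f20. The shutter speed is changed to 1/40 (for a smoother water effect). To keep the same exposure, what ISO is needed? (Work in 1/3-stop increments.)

ISO 250

Shutter speed: 1/100 → 1/80 → 1/60 → 1/50 → 1/40 — 1 1/3 stops slower (brighter).
Need 1 1/3 stops darker from the ISO: 640 → 500 → 400 → 320 → 250.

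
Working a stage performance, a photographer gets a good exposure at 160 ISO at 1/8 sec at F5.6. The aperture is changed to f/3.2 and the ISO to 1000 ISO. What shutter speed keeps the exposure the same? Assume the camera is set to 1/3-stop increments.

1/160s

Aperture: f/5.6 → f/5 → f/4.5 → f/4 → f/3.5 → f/3.2 — 1 2/3 stops wider (brighter).
ISO: 160 → 200 → 250 → 320 → 400 → 500 → 640 → 800 → 1000 — 2 2/3 stops raised (brighter).
Net change so far: 4 1/3 stops brighter. Offset with the shutter speed: 1/8 → 1/10 → 1/13 → 1/15 → 1/20 → 1/25 → 1/30 → 1/40 → 1/50 → 1/60 → 1/80 → 1/100 → 1/125 → 1/160.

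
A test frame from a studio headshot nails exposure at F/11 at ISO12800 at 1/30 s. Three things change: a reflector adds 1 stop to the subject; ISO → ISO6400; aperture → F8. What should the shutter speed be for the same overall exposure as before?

Scene light: 1 stop brighter.
ISO: 12800 → 6400 — 1 stop lower (darker).
Aperture: f/11 → f/8 — 1 stop larger aperture (brighter).
Net so far: 1 stop brighter. Shutter speed: 1/30 → 1/60.

1/60s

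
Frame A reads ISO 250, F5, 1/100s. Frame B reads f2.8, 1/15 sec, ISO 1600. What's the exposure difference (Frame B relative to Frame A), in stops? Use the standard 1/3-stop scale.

Aperture: f/5 → f/4.5 → f/4 → f/3.5 → f/3.2 → f/2.8 — 1 2/3 stops wider (brighter).
Shutter speed: 1/100 → 1/80 → 1/60 → 1/50 → 1/40 → 1/30 → 1/25 → 1/20 → 1/15 — 2 2/3 stops longer (brighter).
ISO: 250 → 320 → 400 → 500 → 640 → 800 → 1000 → 1250 → 1600 — 2 2/3 stops raised (brighter).
Net: +1 2/3 +2 2/3 +2 2/3 = +7 stops.

7 stops brighter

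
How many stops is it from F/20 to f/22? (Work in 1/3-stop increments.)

f/20 → f/22 — count the steps: 1 third-stops = 1/3 stop.

1/3 stop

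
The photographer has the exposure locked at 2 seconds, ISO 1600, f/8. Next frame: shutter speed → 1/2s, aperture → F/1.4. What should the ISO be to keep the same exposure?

Shutter speed: 2 → 1 → 1/2 — 2 stops faster (darker).
Aperture: f/8 → f/5.6 → f/4 → f/2.8 → f/2 → f/1.4 — 5 stops opened up (brighter).
Net change so far: 3 stops brighter. Offset with the ISO: 1600 → 800 → 400 → 200.

ISO 200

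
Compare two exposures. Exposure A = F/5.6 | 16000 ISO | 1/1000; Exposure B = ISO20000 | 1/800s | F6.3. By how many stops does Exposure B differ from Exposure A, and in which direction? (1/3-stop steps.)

1/3 stop brighter

Aperture: f/5.6 → f/6.3 — 1/3 stop narrower (darker).
Shutter speed: 1/1000 → 1/800 — 1/3 stop slower (brighter).
ISO: 16000 → 20000 — 1/3 stop raised (brighter).
Net: −1/3 +1/3 +1/3 = +1/3 stops.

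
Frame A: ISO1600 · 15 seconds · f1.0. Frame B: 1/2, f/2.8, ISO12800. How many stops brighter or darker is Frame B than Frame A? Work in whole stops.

Aperture: f/1.0 → f/1.4 → f/2 → f/2.8 — 3 stops narrower (darker).
Shutter speed: 15 → 8 → 4 → 2 → 1 → 1/2 — 5 stops faster (darker).
ISO: 1600 → 3200 → 6400 → 12800 — 3 stops higher (brighter).
Net: −3 −5 +3 = −5 stops.

5 stops darker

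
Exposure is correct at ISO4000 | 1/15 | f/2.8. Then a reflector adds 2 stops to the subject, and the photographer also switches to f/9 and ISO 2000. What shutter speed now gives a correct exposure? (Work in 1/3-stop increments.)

Scene light: 2 stops brighter.
Aperture: f/2.8 → f/3.2 → f/3.5 → f/4 → f/4.5 → f/5 → f/5.6 → f/6.3 → f/7.1 → f/8 → f/9 — 3 1/3 stops smaller aperture (darker).
ISO: 4000 → 3200 → 2500 → 2000 — 1 stop lower (darker).
Net so far: 2 1/3 stops darker. Shutter speed: 1/15 → 1/13 → 1/10 → 1/8 → 1/6 → 1/5 → 1/4 → 0.3.

0.3 s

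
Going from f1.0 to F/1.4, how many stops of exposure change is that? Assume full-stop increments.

1 stop

f/1.0 → f/1.4 — count the steps: 1 stop.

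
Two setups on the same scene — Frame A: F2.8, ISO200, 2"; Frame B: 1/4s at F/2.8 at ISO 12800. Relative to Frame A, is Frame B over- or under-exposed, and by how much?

3 stops brighter

Aperture: unchanged.
Shutter speed: 2 → 1 → 1/2 → 1/4 — 3 stops shorter (darker).
ISO: 200 → 400 → 800 → 1600 → 3200 → 6400 → 12800 — 6 stops higher (brighter).
Net: −3 +6 = +3 stops.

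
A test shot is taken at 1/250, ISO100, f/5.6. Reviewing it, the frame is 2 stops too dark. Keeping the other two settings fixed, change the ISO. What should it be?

Underexposed by 2 stops → need 2 stops brighter.
ISO: 100 → 200 → 400.

ISO 400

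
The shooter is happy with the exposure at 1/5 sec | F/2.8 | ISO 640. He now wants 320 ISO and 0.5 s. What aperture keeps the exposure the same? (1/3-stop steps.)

ISO: 640 → 500 → 400 → 320 — 1 stop lower (darker).
Shutter speed: 1/5 → 1/4 → 0.3 → 0.4 → 0.5 — 1 1/3 stops longer (brighter).
Net change so far: 1/3 stop brighter. Offset with the aperture: f/2.8 → f/3.2.

f/3.2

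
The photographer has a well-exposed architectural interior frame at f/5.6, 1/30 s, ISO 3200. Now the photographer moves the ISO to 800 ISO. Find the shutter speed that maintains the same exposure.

ISO: 3200 → 1600 → 800 — 2 stops dropped (darker).
Need 2 stops brighter from the shutter speed: 1/30 → 1/15 → 1/8.

1/8s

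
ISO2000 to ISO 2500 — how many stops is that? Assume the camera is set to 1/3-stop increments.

2000 → 2500 — count the steps: 1 third-stops = 1/3 stop.

1/3 stop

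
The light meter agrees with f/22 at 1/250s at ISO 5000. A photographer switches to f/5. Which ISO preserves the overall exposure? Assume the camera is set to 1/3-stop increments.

Aperture: f/22 → f/20 → f/18 → f/16 → f/14 → f/13 → f/11 → f/10 → f/9 → f/8 → f/7.1 → f/6.3 → f/5.6 → f/5 — 4 1/3 stops wider (brighter).
Need 4 1/3 stops darker from the ISO: 5000 → 4000 → 3200 → 2500 → 2000 → 1600 → 1250 → 1000 → 800 → 640 → 500 → 400 → 320 → 250.

ISO 250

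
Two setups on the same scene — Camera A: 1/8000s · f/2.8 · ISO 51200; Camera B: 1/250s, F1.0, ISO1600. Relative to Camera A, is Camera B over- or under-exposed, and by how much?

3 stops brighter

Aperture: f/2.8 → f/2 → f/1.4 → f/1.0 — 3 stops opened up (brighter).
Shutter speed: 1/8000 → 1/4000 → 1/2000 → 1/1000 → 1/500 → 1/250 — 5 stops longer (brighter).
ISO: 51200 → 25600 → 12800 → 6400 → 3200 → 1600 — 5 stops lower (darker).
Net: +3 +5 −5 = +3 stops.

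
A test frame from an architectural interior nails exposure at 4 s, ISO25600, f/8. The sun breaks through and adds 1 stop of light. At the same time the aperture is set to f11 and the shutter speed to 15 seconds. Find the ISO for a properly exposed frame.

Scene light: 1 stop brighter.
Aperture: f/8 → f/11 — 1 stop narrower (darker).
Shutter speed: 4 → 8 → 15 — 2 stops longer (brighter).
Net so far: 2 stops brighter. ISO: 25600 → 12800 → 6400.

ISO 6400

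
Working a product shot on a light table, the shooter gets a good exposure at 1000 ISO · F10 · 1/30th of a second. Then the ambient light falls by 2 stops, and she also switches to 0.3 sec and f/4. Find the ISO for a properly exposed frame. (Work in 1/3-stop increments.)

Scene light: 2 stops darker.
Shutter speed: 1/30 → 1/25 → 1/20 → 1/15 → 1/13 → 1/10 → 1/8 → 1/6 → 1/5 → 1/4 → 0.3 — 3 1/3 stops longer (brighter).
Aperture: f/10 → f/9 → f/8 → f/7.1 → f/6.3 → f/5.6 → f/5 → f/4.5 → f/4 — 2 2/3 stops opened up (brighter).
Net so far: 4 stops brighter. ISO: 1000 → 800 → 640 → 500 → 400 → 320 → 250 → 200 → 160 → 125 → 100 → 80 → 64.

ISO 64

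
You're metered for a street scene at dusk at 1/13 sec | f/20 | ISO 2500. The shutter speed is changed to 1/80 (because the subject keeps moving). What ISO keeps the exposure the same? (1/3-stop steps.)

ISO 16000

Shutter speed: 1/13 → 1/15 → 1/20 → 1/25 → 1/30 → 1/40 → 1/50 → 1/60 → 1/80 — 2 2/3 stops shorter (darker).
Need 2 2/3 stops brighter from the ISO: 2500 → 3200 → 4000 → 5000 → 6400 → 8000 → 10000 → 12800 → 16000.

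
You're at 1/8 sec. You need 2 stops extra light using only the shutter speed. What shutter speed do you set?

Shutter speed: 1/8 → 1/4 → 1/2 — 2 stops longer (brighter).

1/2s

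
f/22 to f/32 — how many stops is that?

1 stop

f/22 → f/32 — count the steps: 1 stop.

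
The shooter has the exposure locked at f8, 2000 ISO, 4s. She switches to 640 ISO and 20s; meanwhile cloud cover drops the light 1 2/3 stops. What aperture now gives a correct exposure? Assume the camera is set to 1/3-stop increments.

f/5.6

Scene light: 1 2/3 stops darker.
ISO: 2000 → 1600 → 1250 → 1000 → 800 → 640 — 1 2/3 stops lower (darker).
Shutter speed: 4 → 5 → 6 → 8 → 10 → 13 → 15 → 20 — 2 1/3 stops slower (brighter).
Net so far: 1 stop darker. Aperture: f/8 → f/7.1 → f/6.3 → f/5.6.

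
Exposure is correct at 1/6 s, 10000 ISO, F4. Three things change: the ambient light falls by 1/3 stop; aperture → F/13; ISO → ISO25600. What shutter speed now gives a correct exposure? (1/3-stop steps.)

0.8 s

Scene light: 1/3 stop darker.
Aperture: f/4 → f/4.5 → f/5 → f/5.6 → f/6.3 → f/7.1 → f/8 → f/9 → f/10 → f/11 → f/13 — 3 1/3 stops stopped down (darker).
ISO: 10000 → 12800 → 16000 → 20000 → 25600 — 1 1/3 stops higher (brighter).
Net so far: 2 1/3 stops darker. Shutter speed: 1/6 → 1/5 → 1/4 → 0.3 → 0.4 → 0.5 → 0.6 → 0.8.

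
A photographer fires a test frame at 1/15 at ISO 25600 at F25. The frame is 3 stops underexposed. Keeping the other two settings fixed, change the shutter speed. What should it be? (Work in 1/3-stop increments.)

Underexposed by 3 stops → need 3 stops brighter.
Shutter speed: 1/15 → 1/13 → 1/10 → 1/8 → 1/6 → 1/5 → 1/4 → 0.3 → 0.4 → 0.5.

0.5 s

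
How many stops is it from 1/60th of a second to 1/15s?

2 stops

1/60 → 1/30 → 1/15 — count the steps: 2 stops.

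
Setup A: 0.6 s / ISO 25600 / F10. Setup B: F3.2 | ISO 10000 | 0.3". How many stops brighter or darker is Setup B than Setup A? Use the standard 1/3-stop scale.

Aperture: f/10 → f/9 → f/8 → f/7.1 → f/6.3 → f/5.6 → f/5 → f/4.5 → f/4 → f/3.5 → f/3.2 — 3 1/3 stops wider (brighter).
Shutter speed: 0.6 → 0.5 → 0.4 → 0.3 — 1 stop shorter (darker).
ISO: 25600 → 20000 → 16000 → 12800 → 10000 — 1 1/3 stops dropped (darker).
Net: +3 1/3 −1 −1 1/3 = +1 stop.

1 stop brighter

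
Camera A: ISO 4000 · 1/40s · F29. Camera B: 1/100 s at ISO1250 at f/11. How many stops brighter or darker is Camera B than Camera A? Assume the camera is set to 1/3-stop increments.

1/3 stop darker

Aperture: f/29 → f/25 → f/22 → f/20 → f/18 → f/16 → f/14 → f/13 → f/11 — 2 2/3 stops opened up (brighter).
Shutter speed: 1/40 → 1/50 → 1/60 → 1/80 → 1/100 — 1 1/3 stops shorter (darker).
ISO: 4000 → 3200 → 2500 → 2000 → 1600 → 1250 — 1 2/3 stops lower (darker).
Net: +2 2/3 −1 1/3 −1 2/3 = −1/3 stops.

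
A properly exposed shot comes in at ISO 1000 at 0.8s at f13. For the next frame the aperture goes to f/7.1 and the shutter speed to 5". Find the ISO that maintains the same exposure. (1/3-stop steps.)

Aperture: f/13 → f/11 → f/10 → f/9 → f/8 → f/7.1 — 1 2/3 stops larger aperture (brighter).
Shutter speed: 0.8 → 1 → 1.3 → 1.6 → 2 → 2.5 → 3.2 → 4 → 5 — 2 2/3 stops longer (brighter).
Net change so far: 4 1/3 stops brighter. Offset with the ISO: 1000 → 800 → 640 → 500 → 400 → 320 → 250 → 200 → 160 → 125 → 100 → 80 → 64 → 50.

ISO 50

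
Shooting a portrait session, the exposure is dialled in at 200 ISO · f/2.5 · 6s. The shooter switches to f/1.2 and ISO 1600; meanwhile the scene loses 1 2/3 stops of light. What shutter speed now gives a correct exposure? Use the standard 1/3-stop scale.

Scene light: 1 2/3 stops darker.
Aperture: f/2.5 → f/2.2 → f/2 → f/1.8 → f/1.6 → f/1.4 → f/1.2 — 2 stops opened up (brighter).
ISO: 200 → 250 → 320 → 400 → 500 → 640 → 800 → 1000 → 1250 → 1600 — 3 stops raised (brighter).
Net so far: 3 1/3 stops brighter. Shutter speed: 6 → 5 → 4 → 3.2 → 2.5 → 2 → 1.6 → 1.3 → 1 → 0.8 → 0.6.

0.6 s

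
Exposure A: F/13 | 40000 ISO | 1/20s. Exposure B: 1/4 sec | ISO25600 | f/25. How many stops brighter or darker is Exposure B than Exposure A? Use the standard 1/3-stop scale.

Aperture: f/13 → f/14 → f/16 → f/18 → f/20 → f/22 → f/25 — 2 stops narrower (darker).
Shutter speed: 1/20 → 1/15 → 1/13 → 1/10 → 1/8 → 1/6 → 1/5 → 1/4 — 2 1/3 stops slower (brighter).
ISO: 40000 → 32000 → 25600 — 2/3 stop dropped (darker).
Net: −2 +2 1/3 −2/3 = −1/3 stops.

1/3 stop darker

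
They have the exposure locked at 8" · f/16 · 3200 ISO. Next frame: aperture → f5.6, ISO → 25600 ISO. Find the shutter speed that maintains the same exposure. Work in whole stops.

1/8s

Aperture: f/16 → f/11 → f/8 → f/5.6 — 3 stops opened up (brighter).
ISO: 3200 → 6400 → 12800 → 25600 — 3 stops higher (brighter).
Net change so far: 6 stops brighter. Offset with the shutter speed: 8 → 4 → 2 → 1 → 1/2 → 1/4 → 1/8.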